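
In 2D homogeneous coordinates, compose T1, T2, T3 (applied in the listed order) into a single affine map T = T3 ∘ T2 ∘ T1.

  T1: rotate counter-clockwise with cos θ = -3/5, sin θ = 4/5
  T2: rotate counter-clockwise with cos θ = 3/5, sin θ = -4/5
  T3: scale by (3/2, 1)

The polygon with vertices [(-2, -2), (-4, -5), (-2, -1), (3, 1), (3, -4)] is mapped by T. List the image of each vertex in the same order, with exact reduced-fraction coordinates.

T1 rotate counter-clockwise with cos θ = -3/5, sin θ = 4/5: (-2, -2) → (14/5, -2/5); (-4, -5) → (32/5, -1/5); (-2, -1) → (2, -1); (3, 1) → (-13/5, 9/5); (3, -4) → (7/5, 24/5)
T2 rotate counter-clockwise with cos θ = 3/5, sin θ = -4/5: (14/5, -2/5) → (34/25, -62/25); (32/5, -1/5) → (92/25, -131/25); (2, -1) → (2/5, -11/5); (-13/5, 9/5) → (-3/25, 79/25); (7/5, 24/5) → (117/25, 44/25)
T3 scale by (3/2, 1): (34/25, -62/25) → (51/25, -62/25); (92/25, -131/25) → (138/25, -131/25); (2/5, -11/5) → (3/5, -11/5); (-3/25, 79/25) → (-9/50, 79/25); (117/25, 44/25) → (351/50, 44/25)

image vertices: (51/25, -62/25), (138/25, -131/25), (3/5, -11/5), (-9/50, 79/25), (351/50, 44/25)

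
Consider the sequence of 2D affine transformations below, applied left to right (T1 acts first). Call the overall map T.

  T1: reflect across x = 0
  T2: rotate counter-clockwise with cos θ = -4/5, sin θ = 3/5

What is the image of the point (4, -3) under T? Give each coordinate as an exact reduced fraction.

T(p) = (5, 0)

T1 reflect across x = 0: (4, -3) → (-4, -3)
T2 rotate counter-clockwise with cos θ = -4/5, sin θ = 3/5: (-4, -3) → (5, 0)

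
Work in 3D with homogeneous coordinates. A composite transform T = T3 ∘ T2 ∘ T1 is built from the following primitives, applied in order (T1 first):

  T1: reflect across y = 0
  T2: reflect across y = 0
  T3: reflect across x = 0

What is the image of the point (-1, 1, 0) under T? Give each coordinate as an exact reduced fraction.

T1 reflect across y = 0: (-1, 1, 0) → (-1, -1, 0)
T2 reflect across y = 0: (-1, -1, 0) → (-1, 1, 0)
T3 reflect across x = 0: (-1, 1, 0) → (1, 1, 0)

T(p) = (1, 1, 0)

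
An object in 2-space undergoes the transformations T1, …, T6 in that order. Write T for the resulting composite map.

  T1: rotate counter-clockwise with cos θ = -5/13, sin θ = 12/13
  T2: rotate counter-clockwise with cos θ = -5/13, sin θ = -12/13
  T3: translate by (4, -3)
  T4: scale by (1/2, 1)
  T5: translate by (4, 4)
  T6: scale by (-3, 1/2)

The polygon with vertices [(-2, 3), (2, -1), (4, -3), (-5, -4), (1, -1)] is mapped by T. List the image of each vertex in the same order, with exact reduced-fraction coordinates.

image vertices: (-15, 2), (-21, 0), (-24, -1), (-21/2, -3/2), (-39/2, 0)

T1 rotate counter-clockwise with cos θ = -5/13, sin θ = 12/13: (-2, 3) → (-2, -3); (2, -1) → (2/13, 29/13); (4, -3) → (16/13, 63/13); (-5, -4) → (73/13, -40/13); (1, -1) → (7/13, 17/13)
T2 rotate counter-clockwise with cos θ = -5/13, sin θ = -12/13: (-2, -3) → (-2, 3); (2/13, 29/13) → (2, -1); (16/13, 63/13) → (4, -3); (73/13, -40/13) → (-5, -4); (7/13, 17/13) → (1, -1)
T3 translate by (4, -3): (-2, 3) → (2, 0); (2, -1) → (6, -4); (4, -3) → (8, -6); (-5, -4) → (-1, -7); (1, -1) → (5, -4)
T4 scale by (1/2, 1): (2, 0) → (1, 0); (6, -4) → (3, -4); (8, -6) → (4, -6); (-1, -7) → (-1/2, -7); (5, -4) → (5/2, -4)
T5 translate by (4, 4): (1, 0) → (5, 4); (3, -4) → (7, 0); (4, -6) → (8, -2); (-1/2, -7) → (7/2, -3); (5/2, -4) → (13/2, 0)
T6 scale by (-3, 1/2): (5, 4) → (-15, 2); (7, 0) → (-21, 0); (8, -2) → (-24, -1); (7/2, -3) → (-21/2, -3/2); (13/2, 0) → (-39/2, 0)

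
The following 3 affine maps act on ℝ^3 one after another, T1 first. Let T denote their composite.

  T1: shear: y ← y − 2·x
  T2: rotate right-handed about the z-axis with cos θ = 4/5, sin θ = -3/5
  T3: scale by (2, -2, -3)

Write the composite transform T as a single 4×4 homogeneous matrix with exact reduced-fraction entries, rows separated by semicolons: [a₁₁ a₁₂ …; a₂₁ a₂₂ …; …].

T = [-4/5 6/5 0 0; 22/5 -8/5 0 0; 0 0 -3 0; 0 0 0 1]

T1 = [1 0 0 0; -2 1 0 0; 0 0 1 0; 0 0 0 1]
T2·T1 = [-2/5 3/5 0 0; -11/5 4/5 0 0; 0 0 1 0; 0 0 0 1]
T3·…·T1 = [-4/5 6/5 0 0; 22/5 -8/5 0 0; 0 0 -3 0; 0 0 0 1]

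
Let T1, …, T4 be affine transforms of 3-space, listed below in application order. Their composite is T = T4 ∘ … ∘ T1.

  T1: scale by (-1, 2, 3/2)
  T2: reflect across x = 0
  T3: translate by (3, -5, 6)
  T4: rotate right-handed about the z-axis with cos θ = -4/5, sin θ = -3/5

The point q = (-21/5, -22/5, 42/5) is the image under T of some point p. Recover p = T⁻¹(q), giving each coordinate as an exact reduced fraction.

p = (3, 3, 8/5)

T1 = [-1 0 0 0; 0 2 0 0; 0 0 3/2 0; 0 0 0 1]
T2·T1 = [1 0 0 0; 0 2 0 0; 0 0 3/2 0; 0 0 0 1]
T3·…·T1 = [1 0 0 3; 0 2 0 -5; 0 0 3/2 6; 0 0 0 1]
T4·…·T1 = [-4/5 6/5 0 -27/5; -3/5 -8/5 0 11/5; 0 0 3/2 6; 0 0 0 1]
det M = 3; M⁻¹ = [-4/5 -3/5 0 -3; 3/10 -2/5 0 5/2; 0 0 2/3 -4; 0 0 0 1]
M⁻¹ · (-21/5, -22/5, 42/5)ᵀ = (3, 3, 8/5)ᵀ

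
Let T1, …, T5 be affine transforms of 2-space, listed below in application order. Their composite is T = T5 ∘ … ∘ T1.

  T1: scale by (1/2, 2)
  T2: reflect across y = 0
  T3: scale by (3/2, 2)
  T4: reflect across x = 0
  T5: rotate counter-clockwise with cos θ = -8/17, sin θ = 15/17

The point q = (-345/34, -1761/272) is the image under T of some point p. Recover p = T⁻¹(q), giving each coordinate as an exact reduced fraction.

T1 = [1/2 0 0; 0 2 0; 0 0 1]
T2·T1 = [1/2 0 0; 0 -2 0; 0 0 1]
T3·…·T1 = [3/4 0 0; 0 -4 0; 0 0 1]
T4·…·T1 = [-3/4 0 0; 0 -4 0; 0 0 1]
T5·…·T1 = [6/17 60/17 0; -45/68 32/17 0; 0 0 1]
det M = 3; M⁻¹ = [32/51 -20/17 0; 15/68 2/17 0; 0 0 1]
M⁻¹ · (-345/34, -1761/272)ᵀ = (5/4, -3)ᵀ

p = (5/4, -3)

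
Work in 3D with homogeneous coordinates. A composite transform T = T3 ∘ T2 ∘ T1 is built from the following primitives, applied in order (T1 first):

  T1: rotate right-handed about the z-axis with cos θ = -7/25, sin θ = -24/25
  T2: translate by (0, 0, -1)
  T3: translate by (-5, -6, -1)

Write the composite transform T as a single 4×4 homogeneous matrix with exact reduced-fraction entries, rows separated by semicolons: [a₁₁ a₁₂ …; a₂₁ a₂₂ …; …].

T1 = [-7/25 24/25 0 0; -24/25 -7/25 0 0; 0 0 1 0; 0 0 0 1]
T2·T1 = [-7/25 24/25 0 0; -24/25 -7/25 0 0; 0 0 1 -1; 0 0 0 1]
T3·…·T1 = [-7/25 24/25 0 -5; -24/25 -7/25 0 -6; 0 0 1 -2; 0 0 0 1]

T = [-7/25 24/25 0 -5; -24/25 -7/25 0 -6; 0 0 1 -2; 0 0 0 1]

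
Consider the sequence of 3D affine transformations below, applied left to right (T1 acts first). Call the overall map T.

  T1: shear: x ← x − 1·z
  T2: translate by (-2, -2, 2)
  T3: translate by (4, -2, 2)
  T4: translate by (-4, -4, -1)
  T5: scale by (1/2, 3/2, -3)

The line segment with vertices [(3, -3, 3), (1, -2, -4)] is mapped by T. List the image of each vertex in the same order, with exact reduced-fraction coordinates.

image vertices: (-1, -33/2, -18), (3/2, -15, 3)

T1 shear: x ← x − 1·z: (3, -3, 3) → (0, -3, 3); (1, -2, -4) → (5, -2, -4)
T2 translate by (-2, -2, 2): (0, -3, 3) → (-2, -5, 5); (5, -2, -4) → (3, -4, -2)
T3 translate by (4, -2, 2): (-2, -5, 5) → (2, -7, 7); (3, -4, -2) → (7, -6, 0)
T4 translate by (-4, -4, -1): (2, -7, 7) → (-2, -11, 6); (7, -6, 0) → (3, -10, -1)
T5 scale by (1/2, 3/2, -3): (-2, -11, 6) → (-1, -33/2, -18); (3, -10, -1) → (3/2, -15, 3)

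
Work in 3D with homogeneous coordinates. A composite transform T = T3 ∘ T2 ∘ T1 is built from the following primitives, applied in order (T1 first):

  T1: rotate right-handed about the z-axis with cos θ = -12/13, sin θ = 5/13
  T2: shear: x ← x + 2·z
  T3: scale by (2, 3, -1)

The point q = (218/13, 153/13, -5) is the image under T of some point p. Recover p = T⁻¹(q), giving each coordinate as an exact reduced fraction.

T1 = [-12/13 -5/13 0 0; 5/13 -12/13 0 0; 0 0 1 0; 0 0 0 1]
T2·T1 = [-12/13 -5/13 2 0; 5/13 -12/13 0 0; 0 0 1 0; 0 0 0 1]
T3·…·T1 = [-24/13 -10/13 4 0; 15/13 -36/13 0 0; 0 0 -1 0; 0 0 0 1]
det M = -6; M⁻¹ = [-6/13 5/39 -24/13 0; -5/26 -4/13 -10/13 0; 0 0 -1 0; 0 0 0 1]
M⁻¹ · (218/13, 153/13, -5)ᵀ = (3, -3, 5)ᵀ

p = (3, -3, 5)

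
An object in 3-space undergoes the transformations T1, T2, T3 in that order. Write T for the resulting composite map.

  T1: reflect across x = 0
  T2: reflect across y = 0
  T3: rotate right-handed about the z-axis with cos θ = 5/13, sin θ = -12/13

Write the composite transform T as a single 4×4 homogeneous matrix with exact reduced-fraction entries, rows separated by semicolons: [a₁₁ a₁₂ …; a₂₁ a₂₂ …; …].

T = [-5/13 -12/13 0 0; 12/13 -5/13 0 0; 0 0 1 0; 0 0 0 1]

T1 = [-1 0 0 0; 0 1 0 0; 0 0 1 0; 0 0 0 1]
T2·T1 = [-1 0 0 0; 0 -1 0 0; 0 0 1 0; 0 0 0 1]
T3·…·T1 = [-5/13 -12/13 0 0; 12/13 -5/13 0 0; 0 0 1 0; 0 0 0 1]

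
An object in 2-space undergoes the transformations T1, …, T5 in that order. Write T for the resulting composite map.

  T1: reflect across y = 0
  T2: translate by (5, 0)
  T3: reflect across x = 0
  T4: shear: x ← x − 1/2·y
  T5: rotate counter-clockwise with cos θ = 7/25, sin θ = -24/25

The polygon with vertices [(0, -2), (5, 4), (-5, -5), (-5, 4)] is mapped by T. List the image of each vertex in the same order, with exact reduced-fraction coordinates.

image vertices: (6/25, 158/25), (-152/25, 164/25), (41/10, 19/5), (-82/25, -76/25)

T1 reflect across y = 0: (0, -2) → (0, 2); (5, 4) → (5, -4); (-5, -5) → (-5, 5); (-5, 4) → (-5, -4)
T2 translate by (5, 0): (0, 2) → (5, 2); (5, -4) → (10, -4); (-5, 5) → (0, 5); (-5, -4) → (0, -4)
T3 reflect across x = 0: (5, 2) → (-5, 2); (10, -4) → (-10, -4); (0, 5) → (0, 5); (0, -4) → (0, -4)
T4 shear: x ← x − 1/2·y: (-5, 2) → (-6, 2); (-10, -4) → (-8, -4); (0, 5) → (-5/2, 5); (0, -4) → (2, -4)
T5 rotate counter-clockwise with cos θ = 7/25, sin θ = -24/25: (-6, 2) → (6/25, 158/25); (-8, -4) → (-152/25, 164/25); (-5/2, 5) → (41/10, 19/5); (2, -4) → (-82/25, -76/25)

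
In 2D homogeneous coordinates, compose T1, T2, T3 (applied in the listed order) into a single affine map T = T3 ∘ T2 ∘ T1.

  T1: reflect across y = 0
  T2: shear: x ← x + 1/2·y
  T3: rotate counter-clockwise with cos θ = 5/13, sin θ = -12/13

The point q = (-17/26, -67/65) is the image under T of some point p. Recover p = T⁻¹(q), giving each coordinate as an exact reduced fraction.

p = (6/5, 1)

T1 = [1 0 0; 0 -1 0; 0 0 1]
T2·T1 = [1 -1/2 0; 0 -1 0; 0 0 1]
T3·…·T1 = [5/13 -29/26 0; -12/13 1/13 0; 0 0 1]
det M = -1; M⁻¹ = [-1/13 -29/26 0; -12/13 -5/13 0; 0 0 1]
M⁻¹ · (-17/26, -67/65)ᵀ = (6/5, 1)ᵀ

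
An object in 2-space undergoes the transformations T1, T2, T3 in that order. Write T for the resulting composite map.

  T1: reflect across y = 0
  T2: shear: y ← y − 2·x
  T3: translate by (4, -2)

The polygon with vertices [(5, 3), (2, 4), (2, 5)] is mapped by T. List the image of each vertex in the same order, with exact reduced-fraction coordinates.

image vertices: (9, -15), (6, -10), (6, -11)

T1 reflect across y = 0: (5, 3) → (5, -3); (2, 4) → (2, -4); (2, 5) → (2, -5)
T2 shear: y ← y − 2·x: (5, -3) → (5, -13); (2, -4) → (2, -8); (2, -5) → (2, -9)
T3 translate by (4, -2): (5, -13) → (9, -15); (2, -8) → (6, -10); (2, -9) → (6, -11)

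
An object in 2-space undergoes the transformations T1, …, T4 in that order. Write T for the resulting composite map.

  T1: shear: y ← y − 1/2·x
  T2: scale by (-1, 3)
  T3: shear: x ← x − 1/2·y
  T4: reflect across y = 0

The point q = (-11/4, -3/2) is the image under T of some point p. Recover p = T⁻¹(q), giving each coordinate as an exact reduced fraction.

p = (2, 3/2)

T1 = [1 0 0; -1/2 1 0; 0 0 1]
T2·T1 = [-1 0 0; -3/2 3 0; 0 0 1]
T3·…·T1 = [-1/4 -3/2 0; -3/2 3 0; 0 0 1]
T4·…·T1 = [-1/4 -3/2 0; 3/2 -3 0; 0 0 1]
det M = 3; M⁻¹ = [-1 1/2 0; -1/2 -1/12 0; 0 0 1]
M⁻¹ · (-11/4, -3/2)ᵀ = (2, 3/2)ᵀ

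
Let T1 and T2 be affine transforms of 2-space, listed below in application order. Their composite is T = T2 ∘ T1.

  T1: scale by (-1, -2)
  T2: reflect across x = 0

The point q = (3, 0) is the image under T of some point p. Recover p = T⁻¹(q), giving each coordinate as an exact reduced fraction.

T1 = [-1 0 0; 0 -2 0; 0 0 1]
T2·T1 = [1 0 0; 0 -2 0; 0 0 1]
det M = -2; M⁻¹ = [1 0 0; 0 -1/2 0; 0 0 1]
M⁻¹ · (3, 0)ᵀ = (3, 0)ᵀ

p = (3, 0)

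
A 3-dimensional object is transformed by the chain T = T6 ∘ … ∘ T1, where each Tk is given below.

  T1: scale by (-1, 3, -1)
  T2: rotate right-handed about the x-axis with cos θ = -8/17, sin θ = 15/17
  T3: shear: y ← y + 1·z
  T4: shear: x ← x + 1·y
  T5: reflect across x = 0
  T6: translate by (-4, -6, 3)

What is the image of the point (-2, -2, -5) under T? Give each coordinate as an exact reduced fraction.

T(p) = (55/17, -259/17, -79/17)

T1 scale by (-1, 3, -1): (-2, -2, -5) → (2, -6, 5)
T2 rotate right-handed about the x-axis with cos θ = -8/17, sin θ = 15/17: (2, -6, 5) → (2, -27/17, -130/17)
T3 shear: y ← y + 1·z: (2, -27/17, -130/17) → (2, -157/17, -130/17)
T4 shear: x ← x + 1·y: (2, -157/17, -130/17) → (-123/17, -157/17, -130/17)
T5 reflect across x = 0: (-123/17, -157/17, -130/17) → (123/17, -157/17, -130/17)
T6 translate by (-4, -6, 3): (123/17, -157/17, -130/17) → (55/17, -259/17, -79/17)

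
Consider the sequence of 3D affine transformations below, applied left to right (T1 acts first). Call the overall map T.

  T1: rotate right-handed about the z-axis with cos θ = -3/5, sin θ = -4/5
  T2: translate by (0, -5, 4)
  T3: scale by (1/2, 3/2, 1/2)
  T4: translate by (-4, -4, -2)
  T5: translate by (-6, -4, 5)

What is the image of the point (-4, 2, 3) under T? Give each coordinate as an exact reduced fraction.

T(p) = (-8, -25/2, 13/2)

T1 rotate right-handed about the z-axis with cos θ = -3/5, sin θ = -4/5: (-4, 2, 3) → (4, 2, 3)
T2 translate by (0, -5, 4): (4, 2, 3) → (4, -3, 7)
T3 scale by (1/2, 3/2, 1/2): (4, -3, 7) → (2, -9/2, 7/2)
T4 translate by (-4, -4, -2): (2, -9/2, 7/2) → (-2, -17/2, 3/2)
T5 translate by (-6, -4, 5): (-2, -17/2, 3/2) → (-8, -25/2, 13/2)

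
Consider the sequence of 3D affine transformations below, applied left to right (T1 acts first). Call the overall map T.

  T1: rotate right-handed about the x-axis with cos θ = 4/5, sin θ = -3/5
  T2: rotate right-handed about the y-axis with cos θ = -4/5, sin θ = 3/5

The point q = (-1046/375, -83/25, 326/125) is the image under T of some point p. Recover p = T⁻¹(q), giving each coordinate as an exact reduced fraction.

p = (2/3, -2/5, -5)

T1 = [1 0 0 0; 0 4/5 3/5 0; 0 -3/5 4/5 0; 0 0 0 1]
T2·T1 = [-4/5 -9/25 12/25 0; 0 4/5 3/5 0; -3/5 12/25 -16/25 0; 0 0 0 1]
det M = 1; M⁻¹ = [-4/5 0 -3/5 0; -9/25 4/5 12/25 0; 12/25 3/5 -16/25 0; 0 0 0 1]
M⁻¹ · (-1046/375, -83/25, 326/125)ᵀ = (2/3, -2/5, -5)ᵀ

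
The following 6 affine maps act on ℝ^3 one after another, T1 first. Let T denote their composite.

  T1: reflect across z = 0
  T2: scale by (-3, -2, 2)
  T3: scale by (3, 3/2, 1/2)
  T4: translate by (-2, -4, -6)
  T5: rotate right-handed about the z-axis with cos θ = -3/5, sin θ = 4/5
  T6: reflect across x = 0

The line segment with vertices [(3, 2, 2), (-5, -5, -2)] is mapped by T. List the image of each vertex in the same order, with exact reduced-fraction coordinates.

T1 reflect across z = 0: (3, 2, 2) → (3, 2, -2); (-5, -5, -2) → (-5, -5, 2)
T2 scale by (-3, -2, 2): (3, 2, -2) → (-9, -4, -4); (-5, -5, 2) → (15, 10, 4)
T3 scale by (3, 3/2, 1/2): (-9, -4, -4) → (-27, -6, -2); (15, 10, 4) → (45, 15, 2)
T4 translate by (-2, -4, -6): (-27, -6, -2) → (-29, -10, -8); (45, 15, 2) → (43, 11, -4)
T5 rotate right-handed about the z-axis with cos θ = -3/5, sin θ = 4/5: (-29, -10, -8) → (127/5, -86/5, -8); (43, 11, -4) → (-173/5, 139/5, -4)
T6 reflect across x = 0: (127/5, -86/5, -8) → (-127/5, -86/5, -8); (-173/5, 139/5, -4) → (173/5, 139/5, -4)

image vertices: (-127/5, -86/5, -8), (173/5, 139/5, -4)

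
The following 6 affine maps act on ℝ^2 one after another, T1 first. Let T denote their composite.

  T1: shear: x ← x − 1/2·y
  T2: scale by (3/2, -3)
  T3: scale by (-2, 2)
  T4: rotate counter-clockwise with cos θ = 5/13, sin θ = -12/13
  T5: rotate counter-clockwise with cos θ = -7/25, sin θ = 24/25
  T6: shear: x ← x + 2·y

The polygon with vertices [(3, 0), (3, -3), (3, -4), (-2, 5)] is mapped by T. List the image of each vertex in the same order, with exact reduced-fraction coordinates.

image vertices: (-5949/325, -1836/325), (-279/26, 72/13), (-2667/325, 3012/325), (-21/50, -372/25)

T1 shear: x ← x − 1/2·y: (3, 0) → (3, 0); (3, -3) → (9/2, -3); (3, -4) → (5, -4); (-2, 5) → (-9/2, 5)
T2 scale by (3/2, -3): (3, 0) → (9/2, 0); (9/2, -3) → (27/4, 9); (5, -4) → (15/2, 12); (-9/2, 5) → (-27/4, -15)
T3 scale by (-2, 2): (9/2, 0) → (-9, 0); (27/4, 9) → (-27/2, 18); (15/2, 12) → (-15, 24); (-27/4, -15) → (27/2, -30)
T4 rotate counter-clockwise with cos θ = 5/13, sin θ = -12/13: (-9, 0) → (-45/13, 108/13); (-27/2, 18) → (297/26, 252/13); (-15, 24) → (213/13, 300/13); (27/2, -30) → (-45/2, -24)
T5 rotate counter-clockwise with cos θ = -7/25, sin θ = 24/25: (-45/13, 108/13) → (-2277/325, -1836/325); (297/26, 252/13) → (-567/26, 72/13); (213/13, 300/13) → (-8691/325, 3012/325); (-45/2, -24) → (1467/50, -372/25)
T6 shear: x ← x + 2·y: (-2277/325, -1836/325) → (-5949/325, -1836/325); (-567/26, 72/13) → (-279/26, 72/13); (-8691/325, 3012/325) → (-2667/325, 3012/325); (1467/50, -372/25) → (-21/50, -372/25)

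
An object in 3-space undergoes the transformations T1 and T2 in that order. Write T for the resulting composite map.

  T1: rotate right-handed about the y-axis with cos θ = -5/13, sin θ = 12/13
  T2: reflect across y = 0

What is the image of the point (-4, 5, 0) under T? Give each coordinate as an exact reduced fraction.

T1 rotate right-handed about the y-axis with cos θ = -5/13, sin θ = 12/13: (-4, 5, 0) → (20/13, 5, 48/13)
T2 reflect across y = 0: (20/13, 5, 48/13) → (20/13, -5, 48/13)

T(p) = (20/13, -5, 48/13)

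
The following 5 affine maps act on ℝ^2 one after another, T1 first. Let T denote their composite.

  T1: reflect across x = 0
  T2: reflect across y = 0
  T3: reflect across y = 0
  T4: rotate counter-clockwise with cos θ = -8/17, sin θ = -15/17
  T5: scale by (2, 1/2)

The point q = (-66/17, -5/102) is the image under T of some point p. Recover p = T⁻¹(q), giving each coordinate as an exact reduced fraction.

p = (-1, -5/3)

T1 = [-1 0 0; 0 1 0; 0 0 1]
T2·T1 = [-1 0 0; 0 -1 0; 0 0 1]
T3·…·T1 = [-1 0 0; 0 1 0; 0 0 1]
T4·…·T1 = [8/17 15/17 0; 15/17 -8/17 0; 0 0 1]
T5·…·T1 = [16/17 30/17 0; 15/34 -4/17 0; 0 0 1]
det M = -1; M⁻¹ = [4/17 30/17 0; 15/34 -16/17 0; 0 0 1]
M⁻¹ · (-66/17, -5/102)ᵀ = (-1, -5/3)ᵀ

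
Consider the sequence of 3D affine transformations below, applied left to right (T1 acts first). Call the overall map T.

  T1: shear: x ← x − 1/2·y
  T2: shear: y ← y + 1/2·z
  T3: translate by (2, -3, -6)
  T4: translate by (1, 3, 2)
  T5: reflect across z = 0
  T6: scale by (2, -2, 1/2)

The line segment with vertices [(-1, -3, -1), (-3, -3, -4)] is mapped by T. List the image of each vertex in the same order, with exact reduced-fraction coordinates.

T1 shear: x ← x − 1/2·y: (-1, -3, -1) → (1/2, -3, -1); (-3, -3, -4) → (-3/2, -3, -4)
T2 shear: y ← y + 1/2·z: (1/2, -3, -1) → (1/2, -7/2, -1); (-3/2, -3, -4) → (-3/2, -5, -4)
T3 translate by (2, -3, -6): (1/2, -7/2, -1) → (5/2, -13/2, -7); (-3/2, -5, -4) → (1/2, -8, -10)
T4 translate by (1, 3, 2): (5/2, -13/2, -7) → (7/2, -7/2, -5); (1/2, -8, -10) → (3/2, -5, -8)
T5 reflect across z = 0: (7/2, -7/2, -5) → (7/2, -7/2, 5); (3/2, -5, -8) → (3/2, -5, 8)
T6 scale by (2, -2, 1/2): (7/2, -7/2, 5) → (7, 7, 5/2); (3/2, -5, 8) → (3, 10, 4)

image vertices: (7, 7, 5/2), (3, 10, 4)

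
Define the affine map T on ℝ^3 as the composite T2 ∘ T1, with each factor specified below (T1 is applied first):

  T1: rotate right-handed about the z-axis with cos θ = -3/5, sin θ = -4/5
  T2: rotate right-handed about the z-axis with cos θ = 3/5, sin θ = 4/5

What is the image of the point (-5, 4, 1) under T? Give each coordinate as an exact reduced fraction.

T1 rotate right-handed about the z-axis with cos θ = -3/5, sin θ = -4/5: (-5, 4, 1) → (31/5, 8/5, 1)
T2 rotate right-handed about the z-axis with cos θ = 3/5, sin θ = 4/5: (31/5, 8/5, 1) → (61/25, 148/25, 1)

T(p) = (61/25, 148/25, 1)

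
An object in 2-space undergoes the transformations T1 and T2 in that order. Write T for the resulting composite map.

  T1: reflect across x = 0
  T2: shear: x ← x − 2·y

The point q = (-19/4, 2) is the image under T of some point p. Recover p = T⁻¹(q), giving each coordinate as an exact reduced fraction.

p = (3/4, 2)

T1 = [-1 0 0; 0 1 0; 0 0 1]
T2·T1 = [-1 -2 0; 0 1 0; 0 0 1]
det M = -1; M⁻¹ = [-1 -2 0; 0 1 0; 0 0 1]
M⁻¹ · (-19/4, 2)ᵀ = (3/4, 2)ᵀ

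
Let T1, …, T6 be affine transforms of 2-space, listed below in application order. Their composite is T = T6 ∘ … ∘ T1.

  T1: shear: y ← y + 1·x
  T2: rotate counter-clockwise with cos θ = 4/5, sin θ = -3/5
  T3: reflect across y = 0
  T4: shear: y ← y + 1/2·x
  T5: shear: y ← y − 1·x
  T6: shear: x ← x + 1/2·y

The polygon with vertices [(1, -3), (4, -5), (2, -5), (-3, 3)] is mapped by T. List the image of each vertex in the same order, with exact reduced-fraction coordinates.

T1 shear: y ← y + 1·x: (1, -3) → (1, -2); (4, -5) → (4, -1); (2, -5) → (2, -3); (-3, 3) → (-3, 0)
T2 rotate counter-clockwise with cos θ = 4/5, sin θ = -3/5: (1, -2) → (-2/5, -11/5); (4, -1) → (13/5, -16/5); (2, -3) → (-1/5, -18/5); (-3, 0) → (-12/5, 9/5)
T3 reflect across y = 0: (-2/5, -11/5) → (-2/5, 11/5); (13/5, -16/5) → (13/5, 16/5); (-1/5, -18/5) → (-1/5, 18/5); (-12/5, 9/5) → (-12/5, -9/5)
T4 shear: y ← y + 1/2·x: (-2/5, 11/5) → (-2/5, 2); (13/5, 16/5) → (13/5, 9/2); (-1/5, 18/5) → (-1/5, 7/2); (-12/5, -9/5) → (-12/5, -3)
T5 shear: y ← y − 1·x: (-2/5, 2) → (-2/5, 12/5); (13/5, 9/2) → (13/5, 19/10); (-1/5, 7/2) → (-1/5, 37/10); (-12/5, -3) → (-12/5, -3/5)
T6 shear: x ← x + 1/2·y: (-2/5, 12/5) → (4/5, 12/5); (13/5, 19/10) → (71/20, 19/10); (-1/5, 37/10) → (33/20, 37/10); (-12/5, -3/5) → (-27/10, -3/5)

image vertices: (4/5, 12/5), (71/20, 19/10), (33/20, 37/10), (-27/10, -3/5)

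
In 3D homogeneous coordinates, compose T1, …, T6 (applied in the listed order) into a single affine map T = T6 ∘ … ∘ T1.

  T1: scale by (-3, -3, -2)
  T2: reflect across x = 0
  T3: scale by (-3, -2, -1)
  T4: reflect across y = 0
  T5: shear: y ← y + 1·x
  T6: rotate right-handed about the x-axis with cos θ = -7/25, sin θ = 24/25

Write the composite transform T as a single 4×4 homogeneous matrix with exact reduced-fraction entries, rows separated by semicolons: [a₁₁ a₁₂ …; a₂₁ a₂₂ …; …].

T1 = [-3 0 0 0; 0 -3 0 0; 0 0 -2 0; 0 0 0 1]
T2·T1 = [3 0 0 0; 0 -3 0 0; 0 0 -2 0; 0 0 0 1]
T3·…·T1 = [-9 0 0 0; 0 6 0 0; 0 0 2 0; 0 0 0 1]
T4·…·T1 = [-9 0 0 0; 0 -6 0 0; 0 0 2 0; 0 0 0 1]
T5·…·T1 = [-9 0 0 0; -9 -6 0 0; 0 0 2 0; 0 0 0 1]
T6·…·T1 = [-9 0 0 0; 63/25 42/25 -48/25 0; -216/25 -144/25 -14/25 0; 0 0 0 1]

T = [-9 0 0 0; 63/25 42/25 -48/25 0; -216/25 -144/25 -14/25 0; 0 0 0 1]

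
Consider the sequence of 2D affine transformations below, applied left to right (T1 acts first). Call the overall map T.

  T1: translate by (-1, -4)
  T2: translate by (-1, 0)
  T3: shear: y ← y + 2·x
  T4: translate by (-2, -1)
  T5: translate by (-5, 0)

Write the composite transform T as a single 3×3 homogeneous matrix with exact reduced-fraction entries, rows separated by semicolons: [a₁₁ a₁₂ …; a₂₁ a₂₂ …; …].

T = [1 0 -9; 2 1 -9; 0 0 1]

T1 = [1 0 -1; 0 1 -4; 0 0 1]
T2·T1 = [1 0 -2; 0 1 -4; 0 0 1]
T3·…·T1 = [1 0 -2; 2 1 -8; 0 0 1]
T4·…·T1 = [1 0 -4; 2 1 -9; 0 0 1]
T5·…·T1 = [1 0 -9; 2 1 -9; 0 0 1]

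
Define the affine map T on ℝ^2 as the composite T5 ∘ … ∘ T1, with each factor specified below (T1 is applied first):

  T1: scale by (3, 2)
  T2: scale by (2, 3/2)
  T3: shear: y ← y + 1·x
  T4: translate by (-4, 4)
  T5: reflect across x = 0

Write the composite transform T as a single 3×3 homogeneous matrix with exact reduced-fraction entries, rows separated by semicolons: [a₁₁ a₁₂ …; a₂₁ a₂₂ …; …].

T = [-6 0 4; 6 3 4; 0 0 1]

T1 = [3 0 0; 0 2 0; 0 0 1]
T2·T1 = [6 0 0; 0 3 0; 0 0 1]
T3·…·T1 = [6 0 0; 6 3 0; 0 0 1]
T4·…·T1 = [6 0 -4; 6 3 4; 0 0 1]
T5·…·T1 = [-6 0 4; 6 3 4; 0 0 1]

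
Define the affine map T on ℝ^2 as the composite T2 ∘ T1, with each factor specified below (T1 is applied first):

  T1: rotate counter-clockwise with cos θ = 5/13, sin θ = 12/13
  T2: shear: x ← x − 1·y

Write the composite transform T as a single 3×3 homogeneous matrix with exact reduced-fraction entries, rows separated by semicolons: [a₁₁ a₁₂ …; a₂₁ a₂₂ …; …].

T = [-7/13 -17/13 0; 12/13 5/13 0; 0 0 1]

T1 = [5/13 -12/13 0; 12/13 5/13 0; 0 0 1]
T2·T1 = [-7/13 -17/13 0; 12/13 5/13 0; 0 0 1]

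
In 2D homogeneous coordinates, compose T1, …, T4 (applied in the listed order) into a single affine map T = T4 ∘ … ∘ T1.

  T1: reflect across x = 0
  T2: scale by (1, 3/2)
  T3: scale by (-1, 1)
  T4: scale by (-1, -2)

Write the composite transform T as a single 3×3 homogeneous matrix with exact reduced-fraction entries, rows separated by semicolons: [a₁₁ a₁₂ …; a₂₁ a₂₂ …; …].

T1 = [-1 0 0; 0 1 0; 0 0 1]
T2·T1 = [-1 0 0; 0 3/2 0; 0 0 1]
T3·…·T1 = [1 0 0; 0 3/2 0; 0 0 1]
T4·…·T1 = [-1 0 0; 0 -3 0; 0 0 1]

T = [-1 0 0; 0 -3 0; 0 0 1]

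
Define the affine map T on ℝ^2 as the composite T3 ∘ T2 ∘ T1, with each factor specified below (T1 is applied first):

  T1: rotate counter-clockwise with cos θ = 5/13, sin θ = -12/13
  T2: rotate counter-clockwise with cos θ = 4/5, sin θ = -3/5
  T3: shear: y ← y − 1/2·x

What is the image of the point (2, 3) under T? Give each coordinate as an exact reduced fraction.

T(p) = (157/65, -101/26)

T1 rotate counter-clockwise with cos θ = 5/13, sin θ = -12/13: (2, 3) → (46/13, -9/13)
T2 rotate counter-clockwise with cos θ = 4/5, sin θ = -3/5: (46/13, -9/13) → (157/65, -174/65)
T3 shear: y ← y − 1/2·x: (157/65, -174/65) → (157/65, -101/26)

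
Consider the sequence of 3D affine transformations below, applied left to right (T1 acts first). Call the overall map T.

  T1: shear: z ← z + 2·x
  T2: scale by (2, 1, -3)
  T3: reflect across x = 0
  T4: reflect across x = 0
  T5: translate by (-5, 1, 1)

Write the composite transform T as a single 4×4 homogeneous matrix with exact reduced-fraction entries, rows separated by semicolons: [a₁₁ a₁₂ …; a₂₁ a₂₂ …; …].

T1 = [1 0 0 0; 0 1 0 0; 2 0 1 0; 0 0 0 1]
T2·T1 = [2 0 0 0; 0 1 0 0; -6 0 -3 0; 0 0 0 1]
T3·…·T1 = [-2 0 0 0; 0 1 0 0; -6 0 -3 0; 0 0 0 1]
T4·…·T1 = [2 0 0 0; 0 1 0 0; -6 0 -3 0; 0 0 0 1]
T5·…·T1 = [2 0 0 -5; 0 1 0 1; -6 0 -3 1; 0 0 0 1]

T = [2 0 0 -5; 0 1 0 1; -6 0 -3 1; 0 0 0 1]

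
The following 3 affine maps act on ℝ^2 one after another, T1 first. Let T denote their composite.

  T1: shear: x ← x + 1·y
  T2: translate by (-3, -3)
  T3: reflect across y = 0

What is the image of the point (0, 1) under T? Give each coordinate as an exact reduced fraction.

T(p) = (-2, 2)

T1 shear: x ← x + 1·y: (0, 1) → (1, 1)
T2 translate by (-3, -3): (1, 1) → (-2, -2)
T3 reflect across y = 0: (-2, -2) → (-2, 2)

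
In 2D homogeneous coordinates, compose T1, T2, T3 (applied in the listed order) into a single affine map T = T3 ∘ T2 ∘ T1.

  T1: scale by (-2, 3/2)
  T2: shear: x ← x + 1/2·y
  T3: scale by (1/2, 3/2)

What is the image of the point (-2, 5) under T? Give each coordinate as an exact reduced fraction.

T1 scale by (-2, 3/2): (-2, 5) → (4, 15/2)
T2 shear: x ← x + 1/2·y: (4, 15/2) → (31/4, 15/2)
T3 scale by (1/2, 3/2): (31/4, 15/2) → (31/8, 45/4)

T(p) = (31/8, 45/4)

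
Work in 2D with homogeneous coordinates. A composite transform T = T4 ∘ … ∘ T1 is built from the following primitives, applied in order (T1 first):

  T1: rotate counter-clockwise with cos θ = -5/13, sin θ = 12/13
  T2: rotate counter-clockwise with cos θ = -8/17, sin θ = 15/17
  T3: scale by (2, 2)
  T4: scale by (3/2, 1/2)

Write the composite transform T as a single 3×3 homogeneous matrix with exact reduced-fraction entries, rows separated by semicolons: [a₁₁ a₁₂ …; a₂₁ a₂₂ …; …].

T = [-420/221 513/221 0; -171/221 -140/221 0; 0 0 1]

T1 = [-5/13 -12/13 0; 12/13 -5/13 0; 0 0 1]
T2·T1 = [-140/221 171/221 0; -171/221 -140/221 0; 0 0 1]
T3·…·T1 = [-280/221 342/221 0; -342/221 -280/221 0; 0 0 1]
T4·…·T1 = [-420/221 513/221 0; -171/221 -140/221 0; 0 0 1]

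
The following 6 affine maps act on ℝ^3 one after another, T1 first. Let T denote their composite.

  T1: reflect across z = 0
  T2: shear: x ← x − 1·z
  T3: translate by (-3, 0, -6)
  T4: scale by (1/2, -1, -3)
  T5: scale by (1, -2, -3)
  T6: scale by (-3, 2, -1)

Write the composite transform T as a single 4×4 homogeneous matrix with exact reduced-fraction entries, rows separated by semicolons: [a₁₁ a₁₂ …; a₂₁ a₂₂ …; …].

T = [-3/2 0 -3/2 9/2; 0 4 0 0; 0 0 9 54; 0 0 0 1]

T1 = [1 0 0 0; 0 1 0 0; 0 0 -1 0; 0 0 0 1]
T2·T1 = [1 0 1 0; 0 1 0 0; 0 0 -1 0; 0 0 0 1]
T3·…·T1 = [1 0 1 -3; 0 1 0 0; 0 0 -1 -6; 0 0 0 1]
T4·…·T1 = [1/2 0 1/2 -3/2; 0 -1 0 0; 0 0 3 18; 0 0 0 1]
T5·…·T1 = [1/2 0 1/2 -3/2; 0 2 0 0; 0 0 -9 -54; 0 0 0 1]
T6·…·T1 = [-3/2 0 -3/2 9/2; 0 4 0 0; 0 0 9 54; 0 0 0 1]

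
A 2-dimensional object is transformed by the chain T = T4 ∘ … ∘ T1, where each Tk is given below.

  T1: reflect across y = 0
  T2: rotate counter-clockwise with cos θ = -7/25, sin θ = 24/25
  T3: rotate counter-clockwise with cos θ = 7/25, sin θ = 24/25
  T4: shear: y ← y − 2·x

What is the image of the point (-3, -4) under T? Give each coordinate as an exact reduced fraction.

T(p) = (3, -10)

T1 reflect across y = 0: (-3, -4) → (-3, 4)
T2 rotate counter-clockwise with cos θ = -7/25, sin θ = 24/25: (-3, 4) → (-3, -4)
T3 rotate counter-clockwise with cos θ = 7/25, sin θ = 24/25: (-3, -4) → (3, -4)
T4 shear: y ← y − 2·x: (3, -4) → (3, -10)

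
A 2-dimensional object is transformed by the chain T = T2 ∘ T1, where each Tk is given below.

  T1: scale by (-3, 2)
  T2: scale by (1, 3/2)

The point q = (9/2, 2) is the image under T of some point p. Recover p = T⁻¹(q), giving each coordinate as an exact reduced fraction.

T1 = [-3 0 0; 0 2 0; 0 0 1]
T2·T1 = [-3 0 0; 0 3 0; 0 0 1]
det M = -9; M⁻¹ = [-1/3 0 0; 0 1/3 0; 0 0 1]
M⁻¹ · (9/2, 2)ᵀ = (-3/2, 2/3)ᵀ

p = (-3/2, 2/3)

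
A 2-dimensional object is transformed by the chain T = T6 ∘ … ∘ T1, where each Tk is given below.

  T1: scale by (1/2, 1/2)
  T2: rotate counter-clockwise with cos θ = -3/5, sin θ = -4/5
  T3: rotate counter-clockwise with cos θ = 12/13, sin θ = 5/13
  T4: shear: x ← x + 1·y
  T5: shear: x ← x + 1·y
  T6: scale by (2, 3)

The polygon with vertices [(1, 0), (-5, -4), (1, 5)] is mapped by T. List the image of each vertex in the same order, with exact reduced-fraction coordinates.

image vertices: (-142/65, -189/130), (586/65, 1137/130), (1/5, -33/10)

T1 scale by (1/2, 1/2): (1, 0) → (1/2, 0); (-5, -4) → (-5/2, -2); (1, 5) → (1/2, 5/2)
T2 rotate counter-clockwise with cos θ = -3/5, sin θ = -4/5: (1/2, 0) → (-3/10, -2/5); (-5/2, -2) → (-1/10, 16/5); (1/2, 5/2) → (17/10, -19/10)
T3 rotate counter-clockwise with cos θ = 12/13, sin θ = 5/13: (-3/10, -2/5) → (-8/65, -63/130); (-1/10, 16/5) → (-86/65, 379/130); (17/10, -19/10) → (23/10, -11/10)
T4 shear: x ← x + 1·y: (-8/65, -63/130) → (-79/130, -63/130); (-86/65, 379/130) → (207/130, 379/130); (23/10, -11/10) → (6/5, -11/10)
T5 shear: x ← x + 1·y: (-79/130, -63/130) → (-71/65, -63/130); (207/130, 379/130) → (293/65, 379/130); (6/5, -11/10) → (1/10, -11/10)
T6 scale by (2, 3): (-71/65, -63/130) → (-142/65, -189/130); (293/65, 379/130) → (586/65, 1137/130); (1/10, -11/10) → (1/5, -33/10)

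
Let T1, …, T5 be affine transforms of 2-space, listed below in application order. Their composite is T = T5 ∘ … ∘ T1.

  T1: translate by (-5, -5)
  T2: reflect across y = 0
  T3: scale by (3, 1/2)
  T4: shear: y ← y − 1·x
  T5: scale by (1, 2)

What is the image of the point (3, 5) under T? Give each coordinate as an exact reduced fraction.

T1 translate by (-5, -5): (3, 5) → (-2, 0)
T2 reflect across y = 0: (-2, 0) → (-2, 0)
T3 scale by (3, 1/2): (-2, 0) → (-6, 0)
T4 shear: y ← y − 1·x: (-6, 0) → (-6, 6)
T5 scale by (1, 2): (-6, 6) → (-6, 12)

T(p) = (-6, 12)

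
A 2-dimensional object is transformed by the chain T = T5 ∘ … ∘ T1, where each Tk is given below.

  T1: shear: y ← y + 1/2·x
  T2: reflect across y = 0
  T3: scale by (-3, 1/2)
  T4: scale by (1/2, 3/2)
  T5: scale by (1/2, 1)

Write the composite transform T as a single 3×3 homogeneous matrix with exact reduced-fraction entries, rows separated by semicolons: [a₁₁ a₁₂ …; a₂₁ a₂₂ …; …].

T1 = [1 0 0; 1/2 1 0; 0 0 1]
T2·T1 = [1 0 0; -1/2 -1 0; 0 0 1]
T3·…·T1 = [-3 0 0; -1/4 -1/2 0; 0 0 1]
T4·…·T1 = [-3/2 0 0; -3/8 -3/4 0; 0 0 1]
T5·…·T1 = [-3/4 0 0; -3/8 -3/4 0; 0 0 1]

T = [-3/4 0 0; -3/8 -3/4 0; 0 0 1]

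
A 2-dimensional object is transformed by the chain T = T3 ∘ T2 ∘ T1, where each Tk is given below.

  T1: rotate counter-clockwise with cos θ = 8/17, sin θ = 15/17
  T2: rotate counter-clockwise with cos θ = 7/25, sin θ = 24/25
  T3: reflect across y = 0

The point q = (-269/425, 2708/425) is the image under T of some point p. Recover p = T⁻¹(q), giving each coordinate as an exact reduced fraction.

T1 = [8/17 -15/17 0; 15/17 8/17 0; 0 0 1]
T2·T1 = [-304/425 -297/425 0; 297/425 -304/425 0; 0 0 1]
T3·…·T1 = [-304/425 -297/425 0; -297/425 304/425 0; 0 0 1]
det M = -1; M⁻¹ = [-304/425 -297/425 0; -297/425 304/425 0; 0 0 1]
M⁻¹ · (-269/425, 2708/425)ᵀ = (-4, 5)ᵀ

p = (-4, 5)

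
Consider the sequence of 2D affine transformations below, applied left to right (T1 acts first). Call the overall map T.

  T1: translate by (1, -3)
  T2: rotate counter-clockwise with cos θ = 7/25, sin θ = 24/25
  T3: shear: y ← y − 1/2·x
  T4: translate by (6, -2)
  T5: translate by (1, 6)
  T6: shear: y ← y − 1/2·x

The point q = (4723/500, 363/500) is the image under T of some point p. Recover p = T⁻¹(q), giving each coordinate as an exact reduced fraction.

p = (9/4, 7/5)

T1 = [1 0 1; 0 1 -3; 0 0 1]
T2·T1 = [7/25 -24/25 79/25; 24/25 7/25 3/25; 0 0 1]
T3·…·T1 = [7/25 -24/25 79/25; 41/50 19/25 -73/50; 0 0 1]
T4·…·T1 = [7/25 -24/25 229/25; 41/50 19/25 -173/50; 0 0 1]
T5·…·T1 = [7/25 -24/25 254/25; 41/50 19/25 127/50; 0 0 1]
T6·…·T1 = [7/25 -24/25 254/25; 17/25 31/25 -127/50; 0 0 1]
det M = 1; M⁻¹ = [31/25 24/25 -254/25; -17/25 7/25 381/50; 0 0 1]
M⁻¹ · (4723/500, 363/500)ᵀ = (9/4, 7/5)ᵀ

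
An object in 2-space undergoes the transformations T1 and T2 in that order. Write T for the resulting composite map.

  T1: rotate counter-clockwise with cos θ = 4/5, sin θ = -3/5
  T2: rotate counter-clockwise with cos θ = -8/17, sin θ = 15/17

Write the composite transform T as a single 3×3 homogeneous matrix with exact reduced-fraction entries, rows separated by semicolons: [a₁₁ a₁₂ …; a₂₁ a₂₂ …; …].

T1 = [4/5 3/5 0; -3/5 4/5 0; 0 0 1]
T2·T1 = [13/85 -84/85 0; 84/85 13/85 0; 0 0 1]

T = [13/85 -84/85 0; 84/85 13/85 0; 0 0 1]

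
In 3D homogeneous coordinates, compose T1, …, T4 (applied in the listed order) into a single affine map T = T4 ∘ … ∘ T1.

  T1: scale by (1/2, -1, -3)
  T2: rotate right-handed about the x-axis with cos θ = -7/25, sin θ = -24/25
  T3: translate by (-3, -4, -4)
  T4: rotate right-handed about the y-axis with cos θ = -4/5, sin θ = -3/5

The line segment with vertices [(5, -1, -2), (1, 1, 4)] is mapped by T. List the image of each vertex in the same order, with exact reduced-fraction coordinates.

image vertices: (548/125, 37/25, 1253/250), (226/125, -381/25, -439/250)

T1 scale by (1/2, -1, -3): (5, -1, -2) → (5/2, 1, 6); (1, 1, 4) → (1/2, -1, -12)
T2 rotate right-handed about the x-axis with cos θ = -7/25, sin θ = -24/25: (5/2, 1, 6) → (5/2, 137/25, -66/25); (1/2, -1, -12) → (1/2, -281/25, 108/25)
T3 translate by (-3, -4, -4): (5/2, 137/25, -66/25) → (-1/2, 37/25, -166/25); (1/2, -281/25, 108/25) → (-5/2, -381/25, 8/25)
T4 rotate right-handed about the y-axis with cos θ = -4/5, sin θ = -3/5: (-1/2, 37/25, -166/25) → (548/125, 37/25, 1253/250); (-5/2, -381/25, 8/25) → (226/125, -381/25, -439/250)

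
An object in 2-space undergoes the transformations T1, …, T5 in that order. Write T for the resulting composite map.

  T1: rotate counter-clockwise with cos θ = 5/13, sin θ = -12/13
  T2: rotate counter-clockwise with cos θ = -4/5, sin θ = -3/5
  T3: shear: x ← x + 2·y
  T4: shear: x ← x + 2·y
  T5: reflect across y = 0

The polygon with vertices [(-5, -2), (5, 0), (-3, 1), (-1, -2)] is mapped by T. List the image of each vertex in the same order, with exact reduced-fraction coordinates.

T1 rotate counter-clockwise with cos θ = 5/13, sin θ = -12/13: (-5, -2) → (-49/13, 50/13); (5, 0) → (25/13, -60/13); (-3, 1) → (-3/13, 41/13); (-1, -2) → (-29/13, 2/13)
T2 rotate counter-clockwise with cos θ = -4/5, sin θ = -3/5: (-49/13, 50/13) → (346/65, -53/65); (25/13, -60/13) → (-56/13, 33/13); (-3/13, 41/13) → (27/13, -31/13); (-29/13, 2/13) → (122/65, 79/65)
T3 shear: x ← x + 2·y: (346/65, -53/65) → (48/13, -53/65); (-56/13, 33/13) → (10/13, 33/13); (27/13, -31/13) → (-35/13, -31/13); (122/65, 79/65) → (56/13, 79/65)
T4 shear: x ← x + 2·y: (48/13, -53/65) → (134/65, -53/65); (10/13, 33/13) → (76/13, 33/13); (-35/13, -31/13) → (-97/13, -31/13); (56/13, 79/65) → (438/65, 79/65)
T5 reflect across y = 0: (134/65, -53/65) → (134/65, 53/65); (76/13, 33/13) → (76/13, -33/13); (-97/13, -31/13) → (-97/13, 31/13); (438/65, 79/65) → (438/65, -79/65)

image vertices: (134/65, 53/65), (76/13, -33/13), (-97/13, 31/13), (438/65, -79/65)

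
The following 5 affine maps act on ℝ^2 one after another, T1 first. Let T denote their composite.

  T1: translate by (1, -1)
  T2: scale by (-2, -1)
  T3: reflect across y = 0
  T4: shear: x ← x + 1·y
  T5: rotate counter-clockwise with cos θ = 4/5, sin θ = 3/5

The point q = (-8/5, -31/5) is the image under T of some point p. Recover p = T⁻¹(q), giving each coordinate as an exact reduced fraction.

T1 = [1 0 1; 0 1 -1; 0 0 1]
T2·T1 = [-2 0 -2; 0 -1 1; 0 0 1]
T3·…·T1 = [-2 0 -2; 0 1 -1; 0 0 1]
T4·…·T1 = [-2 1 -3; 0 1 -1; 0 0 1]
T5·…·T1 = [-8/5 1/5 -9/5; -6/5 7/5 -13/5; 0 0 1]
det M = -2; M⁻¹ = [-7/10 1/10 -1; -3/5 4/5 1; 0 0 1]
M⁻¹ · (-8/5, -31/5)ᵀ = (-1/2, -3)ᵀ

p = (-1/2, -3)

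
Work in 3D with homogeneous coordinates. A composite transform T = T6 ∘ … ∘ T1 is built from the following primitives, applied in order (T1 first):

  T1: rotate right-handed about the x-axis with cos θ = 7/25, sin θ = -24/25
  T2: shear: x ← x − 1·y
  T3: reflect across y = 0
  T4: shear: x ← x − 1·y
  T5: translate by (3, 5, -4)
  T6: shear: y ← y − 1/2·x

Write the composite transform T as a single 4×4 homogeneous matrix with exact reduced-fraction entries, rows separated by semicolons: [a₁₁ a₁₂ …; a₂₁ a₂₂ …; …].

T = [1 0 0 3; -1/2 -7/25 -24/25 7/2; 0 -24/25 7/25 -4; 0 0 0 1]

T1 = [1 0 0 0; 0 7/25 24/25 0; 0 -24/25 7/25 0; 0 0 0 1]
T2·T1 = [1 -7/25 -24/25 0; 0 7/25 24/25 0; 0 -24/25 7/25 0; 0 0 0 1]
T3·…·T1 = [1 -7/25 -24/25 0; 0 -7/25 -24/25 0; 0 -24/25 7/25 0; 0 0 0 1]
T4·…·T1 = [1 0 0 0; 0 -7/25 -24/25 0; 0 -24/25 7/25 0; 0 0 0 1]
T5·…·T1 = [1 0 0 3; 0 -7/25 -24/25 5; 0 -24/25 7/25 -4; 0 0 0 1]
T6·…·T1 = [1 0 0 3; -1/2 -7/25 -24/25 7/2; 0 -24/25 7/25 -4; 0 0 0 1]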